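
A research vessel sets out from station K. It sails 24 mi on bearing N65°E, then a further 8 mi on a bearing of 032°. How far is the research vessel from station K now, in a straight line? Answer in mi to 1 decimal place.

31.0 mi

Leg 1 (N65°E, 24 mi): east 24 sin 65° = 21.75, north 24 cos 65° = 10.14
Leg 2 (032°, 8 mi): east 8 sin 32° = 4.24, north 8 cos 32° = 6.78
Net: 25.99 east, 16.93 north. Distance = √((25.99)² + (16.93)²) = 31.017 mi.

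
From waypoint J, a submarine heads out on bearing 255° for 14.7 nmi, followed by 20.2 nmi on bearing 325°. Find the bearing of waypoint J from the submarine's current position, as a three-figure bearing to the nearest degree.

Leg 1 (255°, 14.7 nmi): east 14.7 sin 255° = -14.20, north 14.7 cos 255° = -3.80
Leg 2 (325°, 20.2 nmi): east 20.2 sin 325° = -11.59, north 20.2 cos 325° = 16.55
Net displacement: -25.79 east, 12.74 north. Direction back to start is (25.79, -12.74): bearing = atan2(25.79, -12.74) mod 360° = 116.30° ≈ 116°.

116°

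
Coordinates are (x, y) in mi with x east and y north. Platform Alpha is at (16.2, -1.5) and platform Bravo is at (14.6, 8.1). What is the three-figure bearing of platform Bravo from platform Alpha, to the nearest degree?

Δeast = 14.6 − 16.2 = -1.60; Δnorth = 8.1 − -1.5 = 9.60.
Bearing = atan2(Δeast, Δnorth) mod 360° = 350.54° ≈ 351°.

351°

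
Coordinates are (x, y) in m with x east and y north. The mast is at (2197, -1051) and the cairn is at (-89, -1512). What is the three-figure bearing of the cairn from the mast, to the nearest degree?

259°

Δeast = -89 − 2197 = -2286.00; Δnorth = -1512 − -1051 = -461.00.
Bearing = atan2(Δeast, Δnorth) mod 360° = 258.60° ≈ 259°.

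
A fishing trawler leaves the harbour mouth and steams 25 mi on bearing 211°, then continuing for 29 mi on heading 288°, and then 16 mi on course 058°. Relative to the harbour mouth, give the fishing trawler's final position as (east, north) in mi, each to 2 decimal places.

Leg 1 (211°, 25 mi): east 25 sin 211° = -12.88, north 25 cos 211° = -21.43
Leg 2 (288°, 29 mi): east 29 sin 288° = -27.58, north 29 cos 288° = 8.96
Leg 3 (058°, 16 mi): east 16 sin 58° = 13.57, north 16 cos 58° = 8.48
Summing: -26.89 mi east, -3.99 mi north → (-26.89, -3.99).

(-26.89, -3.99)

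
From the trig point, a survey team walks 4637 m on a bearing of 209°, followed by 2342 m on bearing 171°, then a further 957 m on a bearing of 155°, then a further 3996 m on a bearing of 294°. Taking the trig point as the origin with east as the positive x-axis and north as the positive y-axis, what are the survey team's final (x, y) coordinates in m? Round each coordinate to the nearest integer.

(-5128, -5611)

Leg 1 (209°, 4637 m): east 4637 sin 209° = -2248.06, north 4637 cos 209° = -4055.61
Leg 2 (171°, 2342 m): east 2342 sin 171° = 366.37, north 2342 cos 171° = -2313.17
Leg 3 (155°, 957 m): east 957 sin 155° = 404.45, north 957 cos 155° = -867.34
Leg 4 (294°, 3996 m): east 3996 sin 294° = -3650.53, north 3996 cos 294° = 1625.32
Summing: -5127.77 m east, -5610.79 m north → (-5128, -5611).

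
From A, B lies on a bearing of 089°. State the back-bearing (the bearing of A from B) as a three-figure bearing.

269°

Back-bearing = 089° + 180° = 269°.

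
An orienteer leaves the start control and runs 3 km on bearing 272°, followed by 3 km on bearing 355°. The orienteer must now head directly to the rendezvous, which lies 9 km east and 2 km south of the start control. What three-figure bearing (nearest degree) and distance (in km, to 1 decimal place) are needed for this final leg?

Leg 1 (272°, 3 km): east 3 sin 272° = -3.00, north 3 cos 272° = 0.10
Leg 2 (355°, 3 km): east 3 sin 355° = -0.26, north 3 cos 355° = 2.99
Current position: (-3.26, 3.09). Target: (9, -2). Remaining: Δeast = 12.26, Δnorth = -5.09.
Bearing = atan2(12.26, -5.09) mod 360° = 112.56°; distance = √((12.26)² + (-5.09)²) = 13.276 km.

113°, 13.3 km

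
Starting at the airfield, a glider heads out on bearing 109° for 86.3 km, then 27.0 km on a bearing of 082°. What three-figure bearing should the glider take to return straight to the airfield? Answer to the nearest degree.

283°

Leg 1 (109°, 86.3 km): east 86.3 sin 109° = 81.60, north 86.3 cos 109° = -28.10
Leg 2 (082°, 27.0 km): east 27.0 sin 82° = 26.74, north 27.0 cos 82° = 3.76
Net displacement: 108.34 east, -24.34 north. Direction back to start is (-108.34, 24.34): bearing = atan2(-108.34, 24.34) mod 360° = 282.66° ≈ 283°.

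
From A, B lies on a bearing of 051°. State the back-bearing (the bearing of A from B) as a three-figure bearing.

231°

Back-bearing = 051° + 180° = 231°.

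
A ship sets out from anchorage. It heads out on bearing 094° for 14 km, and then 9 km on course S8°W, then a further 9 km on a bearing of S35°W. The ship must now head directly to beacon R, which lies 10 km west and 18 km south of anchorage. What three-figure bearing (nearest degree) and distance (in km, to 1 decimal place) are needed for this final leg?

Leg 1 (094°, 14 km): east 14 sin 94° = 13.97, north 14 cos 94° = -0.98
Leg 2 (S8°W, 9 km): east 9 sin 188° = -1.25, north 9 cos 188° = -8.91
Leg 3 (S35°W, 9 km): east 9 sin 215° = -5.16, north 9 cos 215° = -7.37
Current position: (7.55, -17.26). Target: (-10, -18). Remaining: Δeast = -17.55, Δnorth = -0.74.
Bearing = atan2(-17.55, -0.74) mod 360° = 267.59°; distance = √((-17.55)² + (-0.74)²) = 17.567 km.

268°, 17.6 km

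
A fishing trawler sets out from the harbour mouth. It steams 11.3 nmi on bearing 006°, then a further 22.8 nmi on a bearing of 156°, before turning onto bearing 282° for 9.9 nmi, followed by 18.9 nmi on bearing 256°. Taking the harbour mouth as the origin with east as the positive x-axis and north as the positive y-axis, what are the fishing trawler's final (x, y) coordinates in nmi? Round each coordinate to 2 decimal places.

Leg 1 (006°, 11.3 nmi): east 11.3 sin 6° = 1.18, north 11.3 cos 6° = 11.24
Leg 2 (156°, 22.8 nmi): east 22.8 sin 156° = 9.27, north 22.8 cos 156° = -20.83
Leg 3 (282°, 9.9 nmi): east 9.9 sin 282° = -9.68, north 9.9 cos 282° = 2.06
Leg 4 (256°, 18.9 nmi): east 18.9 sin 256° = -18.34, north 18.9 cos 256° = -4.57
Summing: -17.57 nmi east, -12.10 nmi north → (-17.57, -12.10).

(-17.57, -12.10)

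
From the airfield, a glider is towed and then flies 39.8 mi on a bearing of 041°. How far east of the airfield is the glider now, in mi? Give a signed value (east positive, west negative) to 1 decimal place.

26.1 mi

Leg 1 (041°, 39.8 mi): east 39.8 sin 41° = 26.11, north 39.8 cos 41° = 30.04
Net east component: 26.11 mi.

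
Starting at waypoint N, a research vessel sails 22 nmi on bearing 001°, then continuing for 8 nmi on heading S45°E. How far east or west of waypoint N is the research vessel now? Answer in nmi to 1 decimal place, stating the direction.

Leg 1 (001°, 22 nmi): east 22 sin 1° = 0.38, north 22 cos 1° = 22.00
Leg 2 (S45°E, 8 nmi): east 8 sin 135° = 5.66, north 8 cos 135° = -5.66
Net east component: 6.04 nmi.

6.0 nmi east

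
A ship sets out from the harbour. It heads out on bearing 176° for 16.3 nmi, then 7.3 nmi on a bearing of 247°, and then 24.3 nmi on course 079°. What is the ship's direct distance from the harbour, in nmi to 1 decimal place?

23.3 nmi

Leg 1 (176°, 16.3 nmi): east 16.3 sin 176° = 1.14, north 16.3 cos 176° = -16.26
Leg 2 (247°, 7.3 nmi): east 7.3 sin 247° = -6.72, north 7.3 cos 247° = -2.85
Leg 3 (079°, 24.3 nmi): east 24.3 sin 79° = 23.85, north 24.3 cos 79° = 4.64
Net: 18.27 east, -14.48 north. Distance = √((18.27)² + (-14.48)²) = 23.310 nmi.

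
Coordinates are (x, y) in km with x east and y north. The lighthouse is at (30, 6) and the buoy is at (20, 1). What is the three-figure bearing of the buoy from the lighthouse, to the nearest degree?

243°

Δeast = 20 − 30 = -10.00; Δnorth = 1 − 6 = -5.00.
Bearing = atan2(Δeast, Δnorth) mod 360° = 243.43° ≈ 243°.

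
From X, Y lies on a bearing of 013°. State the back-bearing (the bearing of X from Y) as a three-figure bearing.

Back-bearing = 013° + 180° = 193°.

193°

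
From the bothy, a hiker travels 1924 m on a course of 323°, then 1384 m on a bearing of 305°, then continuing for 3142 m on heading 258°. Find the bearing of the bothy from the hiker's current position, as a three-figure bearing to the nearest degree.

Leg 1 (323°, 1924 m): east 1924 sin 323° = -1157.89, north 1924 cos 323° = 1536.57
Leg 2 (305°, 1384 m): east 1384 sin 305° = -1133.71, north 1384 cos 305° = 793.83
Leg 3 (258°, 3142 m): east 3142 sin 258° = -3073.34, north 3142 cos 258° = -653.26
Net displacement: -5364.94 east, 1677.15 north. Direction back to start is (5364.94, -1677.15): bearing = atan2(5364.94, -1677.15) mod 360° = 107.36° ≈ 107°.

107°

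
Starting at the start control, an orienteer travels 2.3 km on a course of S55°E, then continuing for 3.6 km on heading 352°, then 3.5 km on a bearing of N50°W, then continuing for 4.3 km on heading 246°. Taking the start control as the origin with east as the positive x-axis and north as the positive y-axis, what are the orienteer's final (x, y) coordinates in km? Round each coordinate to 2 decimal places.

(-5.23, 2.75)

Leg 1 (S55°E, 2.3 km): east 2.3 sin 125° = 1.88, north 2.3 cos 125° = -1.32
Leg 2 (352°, 3.6 km): east 3.6 sin 352° = -0.50, north 3.6 cos 352° = 3.56
Leg 3 (N50°W, 3.5 km): east 3.5 sin 310° = -2.68, north 3.5 cos 310° = 2.25
Leg 4 (246°, 4.3 km): east 4.3 sin 246° = -3.93, north 4.3 cos 246° = -1.75
Summing: -5.23 km east, 2.75 km north → (-5.23, 2.75).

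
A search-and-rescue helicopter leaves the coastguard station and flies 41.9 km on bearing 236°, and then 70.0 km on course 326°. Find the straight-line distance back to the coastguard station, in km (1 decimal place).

81.6 km

Leg 1 (236°, 41.9 km): east 41.9 sin 236° = -34.74, north 41.9 cos 236° = -23.43
Leg 2 (326°, 70.0 km): east 70.0 sin 326° = -39.14, north 70.0 cos 326° = 58.03
Net: -73.88 east, 34.60 north. Distance = √((-73.88)² + (34.60)²) = 81.582 km.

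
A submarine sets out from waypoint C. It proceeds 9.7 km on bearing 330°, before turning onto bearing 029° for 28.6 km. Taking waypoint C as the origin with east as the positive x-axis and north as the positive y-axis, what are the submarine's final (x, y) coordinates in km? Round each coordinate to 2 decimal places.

Leg 1 (330°, 9.7 km): east 9.7 sin 330° = -4.85, north 9.7 cos 330° = 8.40
Leg 2 (029°, 28.6 km): east 28.6 sin 29° = 13.87, north 28.6 cos 29° = 25.01
Summing: 9.02 km east, 33.41 km north → (9.02, 33.41).

(9.02, 33.41)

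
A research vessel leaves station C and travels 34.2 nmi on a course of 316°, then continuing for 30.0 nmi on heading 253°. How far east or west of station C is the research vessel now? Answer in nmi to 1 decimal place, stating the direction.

52.4 nmi west

Leg 1 (316°, 34.2 nmi): east 34.2 sin 316° = -23.76, north 34.2 cos 316° = 24.60
Leg 2 (253°, 30.0 nmi): east 30.0 sin 253° = -28.69, north 30.0 cos 253° = -8.77
Net east component: -52.45 nmi.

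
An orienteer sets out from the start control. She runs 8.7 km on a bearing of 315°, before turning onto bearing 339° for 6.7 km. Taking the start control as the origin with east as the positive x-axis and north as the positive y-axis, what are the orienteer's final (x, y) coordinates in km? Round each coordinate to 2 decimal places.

Leg 1 (315°, 8.7 km): east 8.7 sin 315° = -6.15, north 8.7 cos 315° = 6.15
Leg 2 (339°, 6.7 km): east 6.7 sin 339° = -2.40, north 6.7 cos 339° = 6.25
Summing: -8.55 km east, 12.41 km north → (-8.55, 12.41).

(-8.55, 12.41)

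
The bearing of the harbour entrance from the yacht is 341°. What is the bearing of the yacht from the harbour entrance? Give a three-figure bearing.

Back-bearing = 341° − 180° = 161°.

161°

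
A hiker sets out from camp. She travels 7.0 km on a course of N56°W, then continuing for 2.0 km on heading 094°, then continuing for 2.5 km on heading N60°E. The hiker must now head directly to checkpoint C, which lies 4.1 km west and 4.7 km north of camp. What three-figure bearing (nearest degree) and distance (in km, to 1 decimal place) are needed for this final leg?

262°, 2.5 km

Leg 1 (N56°W, 7.0 km): east 7.0 sin 304° = -5.80, north 7.0 cos 304° = 3.91
Leg 2 (094°, 2.0 km): east 2.0 sin 94° = 2.00, north 2.0 cos 94° = -0.14
Leg 3 (N60°E, 2.5 km): east 2.5 sin 60° = 2.17, north 2.5 cos 60° = 1.25
Current position: (-1.64, 5.02). Target: (-4.1, 4.7). Remaining: Δeast = -2.46, Δnorth = -0.32.
Bearing = atan2(-2.46, -0.32) mod 360° = 262.47°; distance = √((-2.46)² + (-0.32)²) = 2.478 km.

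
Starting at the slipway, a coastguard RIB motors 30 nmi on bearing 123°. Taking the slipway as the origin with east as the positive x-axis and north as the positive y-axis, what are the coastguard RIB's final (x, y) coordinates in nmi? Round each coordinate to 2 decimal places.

Leg 1 (123°, 30 nmi): east 30 sin 123° = 25.16, north 30 cos 123° = -16.34
Summing: 25.16 nmi east, -16.34 nmi north → (25.16, -16.34).

(25.16, -16.34)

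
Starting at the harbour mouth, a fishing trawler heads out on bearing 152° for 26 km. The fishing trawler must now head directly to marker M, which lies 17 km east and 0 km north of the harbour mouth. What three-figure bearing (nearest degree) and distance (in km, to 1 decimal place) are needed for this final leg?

012°, 23.5 km

Leg 1 (152°, 26 km): east 26 sin 152° = 12.21, north 26 cos 152° = -22.96
Current position: (12.21, -22.96). Target: (17, 0). Remaining: Δeast = 4.79, Δnorth = 22.96.
Bearing = atan2(4.79, 22.96) mod 360° = 11.79°; distance = √((4.79)² + (22.96)²) = 23.452 km.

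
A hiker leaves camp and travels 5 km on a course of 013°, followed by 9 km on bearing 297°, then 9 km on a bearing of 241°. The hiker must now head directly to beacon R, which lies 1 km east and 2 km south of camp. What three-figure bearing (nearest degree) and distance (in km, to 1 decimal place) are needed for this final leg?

Leg 1 (013°, 5 km): east 5 sin 13° = 1.12, north 5 cos 13° = 4.87
Leg 2 (297°, 9 km): east 9 sin 297° = -8.02, north 9 cos 297° = 4.09
Leg 3 (241°, 9 km): east 9 sin 241° = -7.87, north 9 cos 241° = -4.36
Current position: (-14.77, 4.59). Target: (1, -2). Remaining: Δeast = 15.77, Δnorth = -6.59.
Bearing = atan2(15.77, -6.59) mod 360° = 112.70°; distance = √((15.77)² + (-6.59)²) = 17.089 km.

113°, 17.1 km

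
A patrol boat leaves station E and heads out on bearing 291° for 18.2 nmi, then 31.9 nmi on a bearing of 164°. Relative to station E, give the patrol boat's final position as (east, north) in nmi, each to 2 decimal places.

(-8.20, -24.14)

Leg 1 (291°, 18.2 nmi): east 18.2 sin 291° = -16.99, north 18.2 cos 291° = 6.52
Leg 2 (164°, 31.9 nmi): east 31.9 sin 164° = 8.79, north 31.9 cos 164° = -30.66
Summing: -8.20 nmi east, -24.14 nmi north → (-8.20, -24.14).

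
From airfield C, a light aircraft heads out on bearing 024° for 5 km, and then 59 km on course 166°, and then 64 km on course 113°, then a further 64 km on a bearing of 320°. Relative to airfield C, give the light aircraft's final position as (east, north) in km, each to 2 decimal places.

Leg 1 (024°, 5 km): east 5 sin 24° = 2.03, north 5 cos 24° = 4.57
Leg 2 (166°, 59 km): east 59 sin 166° = 14.27, north 59 cos 166° = -57.25
Leg 3 (113°, 64 km): east 64 sin 113° = 58.91, north 64 cos 113° = -25.01
Leg 4 (320°, 64 km): east 64 sin 320° = -41.14, north 64 cos 320° = 49.03
Summing: 34.08 km east, -28.66 km north → (34.08, -28.66).

(34.08, -28.66)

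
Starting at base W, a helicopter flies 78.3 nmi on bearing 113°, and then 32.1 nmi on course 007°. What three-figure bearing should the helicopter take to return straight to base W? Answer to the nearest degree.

Leg 1 (113°, 78.3 nmi): east 78.3 sin 113° = 72.08, north 78.3 cos 113° = -30.59
Leg 2 (007°, 32.1 nmi): east 32.1 sin 7° = 3.91, north 32.1 cos 7° = 31.86
Net displacement: 75.99 east, 1.27 north. Direction back to start is (-75.99, -1.27): bearing = atan2(-75.99, -1.27) mod 360° = 269.05° ≈ 269°.

269°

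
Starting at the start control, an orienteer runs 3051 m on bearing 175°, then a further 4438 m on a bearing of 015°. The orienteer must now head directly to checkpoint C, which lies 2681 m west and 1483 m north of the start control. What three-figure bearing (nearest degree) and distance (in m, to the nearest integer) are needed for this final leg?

273°, 4102 m

Leg 1 (175°, 3051 m): east 3051 sin 175° = 265.91, north 3051 cos 175° = -3039.39
Leg 2 (015°, 4438 m): east 4438 sin 15° = 1148.64, north 4438 cos 15° = 4286.78
Current position: (1414.55, 1247.39). Target: (-2681, 1483). Remaining: Δeast = -4095.55, Δnorth = 235.61.
Bearing = atan2(-4095.55, 235.61) mod 360° = 273.29°; distance = √((-4095.55)² + (235.61)²) = 4102.323 m.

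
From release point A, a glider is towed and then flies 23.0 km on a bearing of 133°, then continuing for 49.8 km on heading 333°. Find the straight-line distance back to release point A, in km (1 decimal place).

Leg 1 (133°, 23.0 km): east 23.0 sin 133° = 16.82, north 23.0 cos 133° = -15.69
Leg 2 (333°, 49.8 km): east 49.8 sin 333° = -22.61, north 49.8 cos 333° = 44.37
Net: -5.79 east, 28.69 north. Distance = √((-5.79)² + (28.69)²) = 29.264 km.

29.3 km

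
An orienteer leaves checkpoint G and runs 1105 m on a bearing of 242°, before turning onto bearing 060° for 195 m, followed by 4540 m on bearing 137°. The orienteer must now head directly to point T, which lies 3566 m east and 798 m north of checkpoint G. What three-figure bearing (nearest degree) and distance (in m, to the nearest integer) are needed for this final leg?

016°, 4716 m

Leg 1 (242°, 1105 m): east 1105 sin 242° = -975.66, north 1105 cos 242° = -518.77
Leg 2 (060°, 195 m): east 195 sin 60° = 168.87, north 195 cos 60° = 97.50
Leg 3 (137°, 4540 m): east 4540 sin 137° = 3096.27, north 4540 cos 137° = -3320.35
Current position: (2289.49, -3741.61). Target: (3566, 798). Remaining: Δeast = 1276.51, Δnorth = 4539.61.
Bearing = atan2(1276.51, 4539.61) mod 360° = 15.71°; distance = √((1276.51)² + (4539.61)²) = 4715.671 m.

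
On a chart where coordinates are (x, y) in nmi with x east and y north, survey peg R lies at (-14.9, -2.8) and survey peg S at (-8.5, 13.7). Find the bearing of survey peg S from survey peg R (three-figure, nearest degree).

Δeast = -8.5 − -14.9 = 6.40; Δnorth = 13.7 − -2.8 = 16.50.
Bearing = atan2(Δeast, Δnorth) mod 360° = 21.20° ≈ 021°.

021°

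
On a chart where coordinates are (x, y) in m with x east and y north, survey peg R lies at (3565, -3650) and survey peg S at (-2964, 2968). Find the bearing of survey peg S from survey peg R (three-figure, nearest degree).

315°

Δeast = -2964 − 3565 = -6529.00; Δnorth = 2968 − -3650 = 6618.00.
Bearing = atan2(Δeast, Δnorth) mod 360° = 315.39° ≈ 315°.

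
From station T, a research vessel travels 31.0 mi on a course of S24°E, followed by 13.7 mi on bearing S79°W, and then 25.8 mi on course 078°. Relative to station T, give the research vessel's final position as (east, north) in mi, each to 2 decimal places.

Leg 1 (S24°E, 31.0 mi): east 31.0 sin 156° = 12.61, north 31.0 cos 156° = -28.32
Leg 2 (S79°W, 13.7 mi): east 13.7 sin 259° = -13.45, north 13.7 cos 259° = -2.61
Leg 3 (078°, 25.8 mi): east 25.8 sin 78° = 25.24, north 25.8 cos 78° = 5.36
Summing: 24.40 mi east, -25.57 mi north → (24.40, -25.57).

(24.40, -25.57)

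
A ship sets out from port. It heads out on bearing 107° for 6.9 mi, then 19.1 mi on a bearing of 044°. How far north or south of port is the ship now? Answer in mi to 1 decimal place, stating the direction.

11.7 mi north

Leg 1 (107°, 6.9 mi): east 6.9 sin 107° = 6.60, north 6.9 cos 107° = -2.02
Leg 2 (044°, 19.1 mi): east 19.1 sin 44° = 13.27, north 19.1 cos 44° = 13.74
Net north component: 11.72 mi.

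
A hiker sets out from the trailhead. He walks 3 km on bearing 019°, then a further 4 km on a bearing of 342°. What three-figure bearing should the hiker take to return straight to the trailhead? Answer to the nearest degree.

178°

Leg 1 (019°, 3 km): east 3 sin 19° = 0.98, north 3 cos 19° = 2.84
Leg 2 (342°, 4 km): east 4 sin 342° = -1.24, north 4 cos 342° = 3.80
Net displacement: -0.26 east, 6.64 north. Direction back to start is (0.26, -6.64): bearing = atan2(0.26, -6.64) mod 360° = 177.76° ≈ 178°.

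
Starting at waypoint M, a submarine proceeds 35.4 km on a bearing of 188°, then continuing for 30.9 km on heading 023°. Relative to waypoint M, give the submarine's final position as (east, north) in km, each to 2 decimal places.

(7.15, -6.61)

Leg 1 (188°, 35.4 km): east 35.4 sin 188° = -4.93, north 35.4 cos 188° = -35.06
Leg 2 (023°, 30.9 km): east 30.9 sin 23° = 12.07, north 30.9 cos 23° = 28.44
Summing: 7.15 km east, -6.61 km north → (7.15, -6.61).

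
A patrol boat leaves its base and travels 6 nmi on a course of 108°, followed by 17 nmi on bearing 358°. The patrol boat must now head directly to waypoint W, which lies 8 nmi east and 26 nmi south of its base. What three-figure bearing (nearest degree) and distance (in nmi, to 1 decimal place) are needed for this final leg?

176°, 41.2 nmi

Leg 1 (108°, 6 nmi): east 6 sin 108° = 5.71, north 6 cos 108° = -1.85
Leg 2 (358°, 17 nmi): east 17 sin 358° = -0.59, north 17 cos 358° = 16.99
Current position: (5.11, 15.14). Target: (8, -26). Remaining: Δeast = 2.89, Δnorth = -41.14.
Bearing = atan2(2.89, -41.14) mod 360° = 175.99°; distance = √((2.89)² + (-41.14)²) = 41.237 nmi.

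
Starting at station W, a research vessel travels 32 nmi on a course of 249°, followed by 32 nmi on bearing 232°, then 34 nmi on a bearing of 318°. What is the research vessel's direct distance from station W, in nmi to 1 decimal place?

78.1 nmi

Leg 1 (249°, 32 nmi): east 32 sin 249° = -29.87, north 32 cos 249° = -11.47
Leg 2 (232°, 32 nmi): east 32 sin 232° = -25.22, north 32 cos 232° = -19.70
Leg 3 (318°, 34 nmi): east 34 sin 318° = -22.75, north 34 cos 318° = 25.27
Net: -77.84 east, -5.90 north. Distance = √((-77.84)² + (-5.90)²) = 78.065 nmi.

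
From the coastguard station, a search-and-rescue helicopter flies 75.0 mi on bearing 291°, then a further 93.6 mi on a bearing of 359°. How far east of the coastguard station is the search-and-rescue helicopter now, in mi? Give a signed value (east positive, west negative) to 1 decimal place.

-71.7 mi

Leg 1 (291°, 75.0 mi): east 75.0 sin 291° = -70.02, north 75.0 cos 291° = 26.88
Leg 2 (359°, 93.6 mi): east 93.6 sin 359° = -1.63, north 93.6 cos 359° = 93.59
Net east component: -71.65 mi.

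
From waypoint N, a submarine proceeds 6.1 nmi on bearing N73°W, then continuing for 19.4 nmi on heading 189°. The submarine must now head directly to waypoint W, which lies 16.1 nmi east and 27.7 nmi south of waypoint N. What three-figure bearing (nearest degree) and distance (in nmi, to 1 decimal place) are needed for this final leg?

112°, 27.0 nmi

Leg 1 (N73°W, 6.1 nmi): east 6.1 sin 287° = -5.83, north 6.1 cos 287° = 1.78
Leg 2 (189°, 19.4 nmi): east 19.4 sin 189° = -3.03, north 19.4 cos 189° = -19.16
Current position: (-8.87, -17.38). Target: (16.1, -27.7). Remaining: Δeast = 24.97, Δnorth = -10.32.
Bearing = atan2(24.97, -10.32) mod 360° = 112.46°; distance = √((24.97)² + (-10.32)²) = 27.018 nmi.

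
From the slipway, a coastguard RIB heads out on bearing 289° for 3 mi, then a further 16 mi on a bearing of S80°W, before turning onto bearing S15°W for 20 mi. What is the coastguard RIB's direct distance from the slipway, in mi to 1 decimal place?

31.8 mi

Leg 1 (289°, 3 mi): east 3 sin 289° = -2.84, north 3 cos 289° = 0.98
Leg 2 (S80°W, 16 mi): east 16 sin 260° = -15.76, north 16 cos 260° = -2.78
Leg 3 (S15°W, 20 mi): east 20 sin 195° = -5.18, north 20 cos 195° = -19.32
Net: -23.77 east, -21.12 north. Distance = √((-23.77)² + (-21.12)²) = 31.797 mi.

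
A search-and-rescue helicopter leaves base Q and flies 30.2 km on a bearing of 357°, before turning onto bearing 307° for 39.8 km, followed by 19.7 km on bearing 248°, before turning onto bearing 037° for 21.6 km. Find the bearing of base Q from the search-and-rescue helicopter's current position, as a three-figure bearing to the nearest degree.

Leg 1 (357°, 30.2 km): east 30.2 sin 357° = -1.58, north 30.2 cos 357° = 30.16
Leg 2 (307°, 39.8 km): east 39.8 sin 307° = -31.79, north 39.8 cos 307° = 23.95
Leg 3 (248°, 19.7 km): east 19.7 sin 248° = -18.27, north 19.7 cos 248° = -7.38
Leg 4 (037°, 21.6 km): east 21.6 sin 37° = 13.00, north 21.6 cos 37° = 17.25
Net displacement: -38.63 east, 63.98 north. Direction back to start is (38.63, -63.98): bearing = atan2(38.63, -63.98) mod 360° = 148.88° ≈ 149°.

149°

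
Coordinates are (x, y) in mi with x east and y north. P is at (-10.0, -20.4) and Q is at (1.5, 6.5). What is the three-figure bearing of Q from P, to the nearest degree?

Δeast = 1.5 − -10.0 = 11.50; Δnorth = 6.5 − -20.4 = 26.90.
Bearing = atan2(Δeast, Δnorth) mod 360° = 23.15° ≈ 023°.

023°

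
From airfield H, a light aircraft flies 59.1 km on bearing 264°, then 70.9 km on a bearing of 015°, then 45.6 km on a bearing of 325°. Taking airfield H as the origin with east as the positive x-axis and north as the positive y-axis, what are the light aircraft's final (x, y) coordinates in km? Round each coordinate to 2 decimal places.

(-66.58, 99.66)

Leg 1 (264°, 59.1 km): east 59.1 sin 264° = -58.78, north 59.1 cos 264° = -6.18
Leg 2 (015°, 70.9 km): east 70.9 sin 15° = 18.35, north 70.9 cos 15° = 68.48
Leg 3 (325°, 45.6 km): east 45.6 sin 325° = -26.16, north 45.6 cos 325° = 37.35
Summing: -66.58 km east, 99.66 km north → (-66.58, 99.66).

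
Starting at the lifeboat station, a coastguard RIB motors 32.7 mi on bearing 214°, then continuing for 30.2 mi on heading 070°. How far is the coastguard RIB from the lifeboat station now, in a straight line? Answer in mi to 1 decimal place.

19.6 mi

Leg 1 (214°, 32.7 mi): east 32.7 sin 214° = -18.29, north 32.7 cos 214° = -27.11
Leg 2 (070°, 30.2 mi): east 30.2 sin 70° = 28.38, north 30.2 cos 70° = 10.33
Net: 10.09 east, -16.78 north. Distance = √((10.09)² + (-16.78)²) = 19.582 mi.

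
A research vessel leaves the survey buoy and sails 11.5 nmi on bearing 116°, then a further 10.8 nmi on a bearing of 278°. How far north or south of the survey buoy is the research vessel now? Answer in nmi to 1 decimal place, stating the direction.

3.5 nmi south

Leg 1 (116°, 11.5 nmi): east 11.5 sin 116° = 10.34, north 11.5 cos 116° = -5.04
Leg 2 (278°, 10.8 nmi): east 10.8 sin 278° = -10.69, north 10.8 cos 278° = 1.50
Net north component: -3.54 nmi.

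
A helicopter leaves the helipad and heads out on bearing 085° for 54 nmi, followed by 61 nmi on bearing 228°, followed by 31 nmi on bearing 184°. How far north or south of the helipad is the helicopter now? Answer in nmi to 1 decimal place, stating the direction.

67.0 nmi south

Leg 1 (085°, 54 nmi): east 54 sin 85° = 53.79, north 54 cos 85° = 4.71
Leg 2 (228°, 61 nmi): east 61 sin 228° = -45.33, north 61 cos 228° = -40.82
Leg 3 (184°, 31 nmi): east 31 sin 184° = -2.16, north 31 cos 184° = -30.92
Net north component: -67.04 nmi.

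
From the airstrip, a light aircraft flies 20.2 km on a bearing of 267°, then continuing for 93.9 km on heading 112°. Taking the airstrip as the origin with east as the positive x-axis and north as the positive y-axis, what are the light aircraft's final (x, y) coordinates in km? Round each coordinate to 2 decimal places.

(66.89, -36.23)

Leg 1 (267°, 20.2 km): east 20.2 sin 267° = -20.17, north 20.2 cos 267° = -1.06
Leg 2 (112°, 93.9 km): east 93.9 sin 112° = 87.06, north 93.9 cos 112° = -35.18
Summing: 66.89 km east, -36.23 km north → (66.89, -36.23).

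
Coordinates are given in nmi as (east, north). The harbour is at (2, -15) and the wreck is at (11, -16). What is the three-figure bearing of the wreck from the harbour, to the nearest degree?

096°

Δeast = 11 − 2 = 9.00; Δnorth = -16 − -15 = -1.00.
Bearing = atan2(Δeast, Δnorth) mod 360° = 96.34° ≈ 096°.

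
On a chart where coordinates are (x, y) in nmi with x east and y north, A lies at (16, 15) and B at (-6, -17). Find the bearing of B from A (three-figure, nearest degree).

215°

Δeast = -6 − 16 = -22.00; Δnorth = -17 − 15 = -32.00.
Bearing = atan2(Δeast, Δnorth) mod 360° = 214.51° ≈ 215°.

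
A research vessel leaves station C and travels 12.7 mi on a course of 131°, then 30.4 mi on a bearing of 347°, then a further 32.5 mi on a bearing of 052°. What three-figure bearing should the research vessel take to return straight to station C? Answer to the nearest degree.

214°

Leg 1 (131°, 12.7 mi): east 12.7 sin 131° = 9.58, north 12.7 cos 131° = -8.33
Leg 2 (347°, 30.4 mi): east 30.4 sin 347° = -6.84, north 30.4 cos 347° = 29.62
Leg 3 (052°, 32.5 mi): east 32.5 sin 52° = 25.61, north 32.5 cos 52° = 20.01
Net displacement: 28.36 east, 41.30 north. Direction back to start is (-28.36, -41.30): bearing = atan2(-28.36, -41.30) mod 360° = 214.47° ≈ 214°.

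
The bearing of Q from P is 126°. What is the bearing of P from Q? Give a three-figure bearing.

Back-bearing = 126° + 180° = 306°.

306°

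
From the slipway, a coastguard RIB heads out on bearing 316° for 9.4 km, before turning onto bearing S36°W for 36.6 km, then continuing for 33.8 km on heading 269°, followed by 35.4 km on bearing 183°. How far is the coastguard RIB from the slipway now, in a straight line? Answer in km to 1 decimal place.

Leg 1 (316°, 9.4 km): east 9.4 sin 316° = -6.53, north 9.4 cos 316° = 6.76
Leg 2 (S36°W, 36.6 km): east 36.6 sin 216° = -21.51, north 36.6 cos 216° = -29.61
Leg 3 (269°, 33.8 km): east 33.8 sin 269° = -33.79, north 33.8 cos 269° = -0.59
Leg 4 (183°, 35.4 km): east 35.4 sin 183° = -1.85, north 35.4 cos 183° = -35.35
Net: -63.69 east, -58.79 north. Distance = √((-63.69)² + (-58.79)²) = 86.676 km.

86.7 km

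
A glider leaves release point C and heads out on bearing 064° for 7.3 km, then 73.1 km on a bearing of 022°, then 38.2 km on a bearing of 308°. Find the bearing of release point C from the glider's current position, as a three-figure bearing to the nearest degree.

Leg 1 (064°, 7.3 km): east 7.3 sin 64° = 6.56, north 7.3 cos 64° = 3.20
Leg 2 (022°, 73.1 km): east 73.1 sin 22° = 27.38, north 73.1 cos 22° = 67.78
Leg 3 (308°, 38.2 km): east 38.2 sin 308° = -30.10, north 38.2 cos 308° = 23.52
Net displacement: 3.84 east, 94.50 north. Direction back to start is (-3.84, -94.50): bearing = atan2(-3.84, -94.50) mod 360° = 182.33° ≈ 182°.

182°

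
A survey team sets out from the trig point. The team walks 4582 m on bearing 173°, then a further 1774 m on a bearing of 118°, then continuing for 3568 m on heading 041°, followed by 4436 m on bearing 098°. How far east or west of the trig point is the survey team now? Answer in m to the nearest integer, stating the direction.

Leg 1 (173°, 4582 m): east 4582 sin 173° = 558.41, north 4582 cos 173° = -4547.85
Leg 2 (118°, 1774 m): east 1774 sin 118° = 1566.35, north 1774 cos 118° = -832.84
Leg 3 (041°, 3568 m): east 3568 sin 41° = 2340.82, north 3568 cos 41° = 2692.80
Leg 4 (098°, 4436 m): east 4436 sin 98° = 4392.83, north 4436 cos 98° = -617.37
Net east component: 8858.40 m.

8858 m east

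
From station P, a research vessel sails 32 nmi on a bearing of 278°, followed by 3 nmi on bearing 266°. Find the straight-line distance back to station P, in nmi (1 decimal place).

Leg 1 (278°, 32 nmi): east 32 sin 278° = -31.69, north 32 cos 278° = 4.45
Leg 2 (266°, 3 nmi): east 3 sin 266° = -2.99, north 3 cos 266° = -0.21
Net: -34.68 east, 4.24 north. Distance = √((-34.68)² + (4.24)²) = 34.940 nmi.

34.9 nmi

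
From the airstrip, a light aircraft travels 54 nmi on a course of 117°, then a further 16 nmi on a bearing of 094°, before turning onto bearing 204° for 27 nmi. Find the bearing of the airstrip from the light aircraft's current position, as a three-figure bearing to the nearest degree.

313°

Leg 1 (117°, 54 nmi): east 54 sin 117° = 48.11, north 54 cos 117° = -24.52
Leg 2 (094°, 16 nmi): east 16 sin 94° = 15.96, north 16 cos 94° = -1.12
Leg 3 (204°, 27 nmi): east 27 sin 204° = -10.98, north 27 cos 204° = -24.67
Net displacement: 53.09 east, -50.30 north. Direction back to start is (-53.09, 50.30): bearing = atan2(-53.09, 50.30) mod 360° = 313.45° ≈ 313°.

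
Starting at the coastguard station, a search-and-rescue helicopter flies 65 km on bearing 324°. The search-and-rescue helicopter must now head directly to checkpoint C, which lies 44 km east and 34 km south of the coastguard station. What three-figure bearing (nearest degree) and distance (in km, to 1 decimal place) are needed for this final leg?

136°, 119.4 km

Leg 1 (324°, 65 km): east 65 sin 324° = -38.21, north 65 cos 324° = 52.59
Current position: (-38.21, 52.59). Target: (44, -34). Remaining: Δeast = 82.21, Δnorth = -86.59.
Bearing = atan2(82.21, -86.59) mod 360° = 136.49°; distance = √((82.21)² + (-86.59)²) = 119.394 km.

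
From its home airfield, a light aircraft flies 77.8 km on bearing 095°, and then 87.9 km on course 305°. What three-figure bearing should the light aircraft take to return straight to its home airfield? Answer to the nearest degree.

187°

Leg 1 (095°, 77.8 km): east 77.8 sin 95° = 77.50, north 77.8 cos 95° = -6.78
Leg 2 (305°, 87.9 km): east 87.9 sin 305° = -72.00, north 87.9 cos 305° = 50.42
Net displacement: 5.50 east, 43.64 north. Direction back to start is (-5.50, -43.64): bearing = atan2(-5.50, -43.64) mod 360° = 187.18° ≈ 187°.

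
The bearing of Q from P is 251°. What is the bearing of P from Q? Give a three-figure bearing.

Back-bearing = 251° − 180° = 071°.

071°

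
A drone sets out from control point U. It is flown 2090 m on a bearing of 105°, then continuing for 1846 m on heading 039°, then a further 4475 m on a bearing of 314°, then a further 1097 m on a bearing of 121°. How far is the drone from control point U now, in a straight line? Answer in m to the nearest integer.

Leg 1 (105°, 2090 m): east 2090 sin 105° = 2018.78, north 2090 cos 105° = -540.93
Leg 2 (039°, 1846 m): east 1846 sin 39° = 1161.73, north 1846 cos 39° = 1434.61
Leg 3 (314°, 4475 m): east 4475 sin 314° = -3219.05, north 4475 cos 314° = 3108.60
Leg 4 (121°, 1097 m): east 1097 sin 121° = 940.31, north 1097 cos 121° = -565.00
Net: 901.78 east, 3437.28 north. Distance = √((901.78)² + (3437.28)²) = 3553.602 m.

3554 m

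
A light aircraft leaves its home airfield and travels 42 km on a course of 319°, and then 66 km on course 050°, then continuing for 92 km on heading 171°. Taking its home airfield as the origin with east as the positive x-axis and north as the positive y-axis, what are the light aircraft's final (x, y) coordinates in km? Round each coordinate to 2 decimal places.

(37.40, -16.75)

Leg 1 (319°, 42 km): east 42 sin 319° = -27.55, north 42 cos 319° = 31.70
Leg 2 (050°, 66 km): east 66 sin 50° = 50.56, north 66 cos 50° = 42.42
Leg 3 (171°, 92 km): east 92 sin 171° = 14.39, north 92 cos 171° = -90.87
Summing: 37.40 km east, -16.75 km north → (37.40, -16.75).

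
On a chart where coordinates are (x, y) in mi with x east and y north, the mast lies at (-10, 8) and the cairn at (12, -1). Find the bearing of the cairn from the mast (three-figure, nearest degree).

112°

Δeast = 12 − -10 = 22.00; Δnorth = -1 − 8 = -9.00.
Bearing = atan2(Δeast, Δnorth) mod 360° = 112.25° ≈ 112°.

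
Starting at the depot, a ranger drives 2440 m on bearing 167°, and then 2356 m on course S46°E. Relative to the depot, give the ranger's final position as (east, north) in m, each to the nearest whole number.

(2244, -4014)

Leg 1 (167°, 2440 m): east 2440 sin 167° = 548.88, north 2440 cos 167° = -2377.46
Leg 2 (S46°E, 2356 m): east 2356 sin 134° = 1694.76, north 2356 cos 134° = -1636.62
Summing: 2243.65 m east, -4014.08 m north → (2244, -4014).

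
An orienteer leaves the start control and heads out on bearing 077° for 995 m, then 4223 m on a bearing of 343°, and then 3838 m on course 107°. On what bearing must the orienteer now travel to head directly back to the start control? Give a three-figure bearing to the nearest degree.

Leg 1 (077°, 995 m): east 995 sin 77° = 969.50, north 995 cos 77° = 223.83
Leg 2 (343°, 4223 m): east 4223 sin 343° = -1234.69, north 4223 cos 343° = 4038.47
Leg 3 (107°, 3838 m): east 3838 sin 107° = 3670.30, north 3838 cos 107° = -1122.12
Net displacement: 3405.11 east, 3140.18 north. Direction back to start is (-3405.11, -3140.18): bearing = atan2(-3405.11, -3140.18) mod 360° = 227.32° ≈ 227°.

227°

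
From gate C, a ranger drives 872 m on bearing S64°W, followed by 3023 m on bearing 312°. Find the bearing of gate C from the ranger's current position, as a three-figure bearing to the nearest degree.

Leg 1 (S64°W, 872 m): east 872 sin 244° = -783.75, north 872 cos 244° = -382.26
Leg 2 (312°, 3023 m): east 3023 sin 312° = -2246.53, north 3023 cos 312° = 2022.78
Net displacement: -3030.28 east, 1640.52 north. Direction back to start is (3030.28, -1640.52): bearing = atan2(3030.28, -1640.52) mod 360° = 118.43° ≈ 118°.

118°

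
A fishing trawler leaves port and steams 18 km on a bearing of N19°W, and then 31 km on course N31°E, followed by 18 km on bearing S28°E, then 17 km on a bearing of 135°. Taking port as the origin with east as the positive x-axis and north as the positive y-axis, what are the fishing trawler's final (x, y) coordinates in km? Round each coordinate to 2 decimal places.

(30.58, 15.68)

Leg 1 (N19°W, 18 km): east 18 sin 341° = -5.86, north 18 cos 341° = 17.02
Leg 2 (N31°E, 31 km): east 31 sin 31° = 15.97, north 31 cos 31° = 26.57
Leg 3 (S28°E, 18 km): east 18 sin 152° = 8.45, north 18 cos 152° = -15.89
Leg 4 (135°, 17 km): east 17 sin 135° = 12.02, north 17 cos 135° = -12.02
Summing: 30.58 km east, 15.68 km north → (30.58, 15.68).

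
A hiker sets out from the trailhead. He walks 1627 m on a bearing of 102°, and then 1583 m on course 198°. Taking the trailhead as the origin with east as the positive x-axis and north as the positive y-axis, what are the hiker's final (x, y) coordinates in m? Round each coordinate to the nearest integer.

Leg 1 (102°, 1627 m): east 1627 sin 102° = 1591.45, north 1627 cos 102° = -338.27
Leg 2 (198°, 1583 m): east 1583 sin 198° = -489.17, north 1583 cos 198° = -1505.52
Summing: 1102.27 m east, -1843.79 m north → (1102, -1844).

(1102, -1844)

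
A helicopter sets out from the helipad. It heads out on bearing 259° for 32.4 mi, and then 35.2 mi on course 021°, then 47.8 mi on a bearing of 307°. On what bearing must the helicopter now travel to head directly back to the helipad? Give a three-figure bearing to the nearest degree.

Leg 1 (259°, 32.4 mi): east 32.4 sin 259° = -31.80, north 32.4 cos 259° = -6.18
Leg 2 (021°, 35.2 mi): east 35.2 sin 21° = 12.61, north 35.2 cos 21° = 32.86
Leg 3 (307°, 47.8 mi): east 47.8 sin 307° = -38.17, north 47.8 cos 307° = 28.77
Net displacement: -57.36 east, 55.45 north. Direction back to start is (57.36, -55.45): bearing = atan2(57.36, -55.45) mod 360° = 134.03° ≈ 134°.

134°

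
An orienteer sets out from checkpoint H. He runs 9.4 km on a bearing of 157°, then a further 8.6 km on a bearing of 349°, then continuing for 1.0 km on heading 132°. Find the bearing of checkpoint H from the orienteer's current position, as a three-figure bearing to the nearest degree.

Leg 1 (157°, 9.4 km): east 9.4 sin 157° = 3.67, north 9.4 cos 157° = -8.65
Leg 2 (349°, 8.6 km): east 8.6 sin 349° = -1.64, north 8.6 cos 349° = 8.44
Leg 3 (132°, 1.0 km): east 1.0 sin 132° = 0.74, north 1.0 cos 132° = -0.67
Net displacement: 2.78 east, -0.88 north. Direction back to start is (-2.78, 0.88): bearing = atan2(-2.78, 0.88) mod 360° = 287.59° ≈ 288°.

288°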